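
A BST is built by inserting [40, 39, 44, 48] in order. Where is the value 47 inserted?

Starting tree (level order): [40, 39, 44, None, None, None, 48]
Insertion path: 40 -> 44 -> 48
Result: insert 47 as left child of 48
Final tree (level order): [40, 39, 44, None, None, None, 48, 47]


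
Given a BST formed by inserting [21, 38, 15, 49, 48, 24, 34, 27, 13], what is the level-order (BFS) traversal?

Tree insertion order: [21, 38, 15, 49, 48, 24, 34, 27, 13]
Tree (level-order array): [21, 15, 38, 13, None, 24, 49, None, None, None, 34, 48, None, 27]
BFS from the root, enqueuing left then right child of each popped node:
  queue [21] -> pop 21, enqueue [15, 38], visited so far: [21]
  queue [15, 38] -> pop 15, enqueue [13], visited so far: [21, 15]
  queue [38, 13] -> pop 38, enqueue [24, 49], visited so far: [21, 15, 38]
  queue [13, 24, 49] -> pop 13, enqueue [none], visited so far: [21, 15, 38, 13]
  queue [24, 49] -> pop 24, enqueue [34], visited so far: [21, 15, 38, 13, 24]
  queue [49, 34] -> pop 49, enqueue [48], visited so far: [21, 15, 38, 13, 24, 49]
  queue [34, 48] -> pop 34, enqueue [27], visited so far: [21, 15, 38, 13, 24, 49, 34]
  queue [48, 27] -> pop 48, enqueue [none], visited so far: [21, 15, 38, 13, 24, 49, 34, 48]
  queue [27] -> pop 27, enqueue [none], visited so far: [21, 15, 38, 13, 24, 49, 34, 48, 27]
Result: [21, 15, 38, 13, 24, 49, 34, 48, 27]


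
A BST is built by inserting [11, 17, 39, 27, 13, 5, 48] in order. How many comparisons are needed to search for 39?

Search path for 39: 11 -> 17 -> 39
Found: True
Comparisons: 3


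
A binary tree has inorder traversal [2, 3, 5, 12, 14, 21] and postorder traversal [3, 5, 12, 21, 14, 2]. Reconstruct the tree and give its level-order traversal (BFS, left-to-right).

Inorder:   [2, 3, 5, 12, 14, 21]
Postorder: [3, 5, 12, 21, 14, 2]
Algorithm: postorder visits root last, so walk postorder right-to-left;
each value is the root of the current inorder slice — split it at that
value, recurse on the right subtree first, then the left.
Recursive splits:
  root=2; inorder splits into left=[], right=[3, 5, 12, 14, 21]
  root=14; inorder splits into left=[3, 5, 12], right=[21]
  root=21; inorder splits into left=[], right=[]
  root=12; inorder splits into left=[3, 5], right=[]
  root=5; inorder splits into left=[3], right=[]
  root=3; inorder splits into left=[], right=[]
Reconstructed level-order: [2, 14, 12, 21, 5, 3]


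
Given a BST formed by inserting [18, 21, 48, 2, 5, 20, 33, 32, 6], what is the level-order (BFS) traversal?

Tree insertion order: [18, 21, 48, 2, 5, 20, 33, 32, 6]
Tree (level-order array): [18, 2, 21, None, 5, 20, 48, None, 6, None, None, 33, None, None, None, 32]
BFS from the root, enqueuing left then right child of each popped node:
  queue [18] -> pop 18, enqueue [2, 21], visited so far: [18]
  queue [2, 21] -> pop 2, enqueue [5], visited so far: [18, 2]
  queue [21, 5] -> pop 21, enqueue [20, 48], visited so far: [18, 2, 21]
  queue [5, 20, 48] -> pop 5, enqueue [6], visited so far: [18, 2, 21, 5]
  queue [20, 48, 6] -> pop 20, enqueue [none], visited so far: [18, 2, 21, 5, 20]
  queue [48, 6] -> pop 48, enqueue [33], visited so far: [18, 2, 21, 5, 20, 48]
  queue [6, 33] -> pop 6, enqueue [none], visited so far: [18, 2, 21, 5, 20, 48, 6]
  queue [33] -> pop 33, enqueue [32], visited so far: [18, 2, 21, 5, 20, 48, 6, 33]
  queue [32] -> pop 32, enqueue [none], visited so far: [18, 2, 21, 5, 20, 48, 6, 33, 32]
Result: [18, 2, 21, 5, 20, 48, 6, 33, 32]


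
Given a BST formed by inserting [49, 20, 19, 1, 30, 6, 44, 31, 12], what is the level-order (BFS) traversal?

Tree insertion order: [49, 20, 19, 1, 30, 6, 44, 31, 12]
Tree (level-order array): [49, 20, None, 19, 30, 1, None, None, 44, None, 6, 31, None, None, 12]
BFS from the root, enqueuing left then right child of each popped node:
  queue [49] -> pop 49, enqueue [20], visited so far: [49]
  queue [20] -> pop 20, enqueue [19, 30], visited so far: [49, 20]
  queue [19, 30] -> pop 19, enqueue [1], visited so far: [49, 20, 19]
  queue [30, 1] -> pop 30, enqueue [44], visited so far: [49, 20, 19, 30]
  queue [1, 44] -> pop 1, enqueue [6], visited so far: [49, 20, 19, 30, 1]
  queue [44, 6] -> pop 44, enqueue [31], visited so far: [49, 20, 19, 30, 1, 44]
  queue [6, 31] -> pop 6, enqueue [12], visited so far: [49, 20, 19, 30, 1, 44, 6]
  queue [31, 12] -> pop 31, enqueue [none], visited so far: [49, 20, 19, 30, 1, 44, 6, 31]
  queue [12] -> pop 12, enqueue [none], visited so far: [49, 20, 19, 30, 1, 44, 6, 31, 12]
Result: [49, 20, 19, 30, 1, 44, 6, 31, 12]


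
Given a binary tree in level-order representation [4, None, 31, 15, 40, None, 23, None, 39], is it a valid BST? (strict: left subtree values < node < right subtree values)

Level-order array: [4, None, 31, 15, 40, None, 23, None, 39]
Validate using subtree bounds (lo, hi): at each node, require lo < value < hi,
then recurse left with hi=value and right with lo=value.
Preorder trace (stopping at first violation):
  at node 4 with bounds (-inf, +inf): OK
  at node 31 with bounds (4, +inf): OK
  at node 15 with bounds (4, 31): OK
  at node 23 with bounds (15, 31): OK
  at node 40 with bounds (31, +inf): OK
  at node 39 with bounds (40, +inf): VIOLATION
Node 39 violates its bound: not (40 < 39 < +inf).
Result: Not a valid BST


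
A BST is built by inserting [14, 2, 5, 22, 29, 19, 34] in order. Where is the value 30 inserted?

Starting tree (level order): [14, 2, 22, None, 5, 19, 29, None, None, None, None, None, 34]
Insertion path: 14 -> 22 -> 29 -> 34
Result: insert 30 as left child of 34
Final tree (level order): [14, 2, 22, None, 5, 19, 29, None, None, None, None, None, 34, 30]


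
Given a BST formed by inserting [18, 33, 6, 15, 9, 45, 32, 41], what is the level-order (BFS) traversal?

Tree insertion order: [18, 33, 6, 15, 9, 45, 32, 41]
Tree (level-order array): [18, 6, 33, None, 15, 32, 45, 9, None, None, None, 41]
BFS from the root, enqueuing left then right child of each popped node:
  queue [18] -> pop 18, enqueue [6, 33], visited so far: [18]
  queue [6, 33] -> pop 6, enqueue [15], visited so far: [18, 6]
  queue [33, 15] -> pop 33, enqueue [32, 45], visited so far: [18, 6, 33]
  queue [15, 32, 45] -> pop 15, enqueue [9], visited so far: [18, 6, 33, 15]
  queue [32, 45, 9] -> pop 32, enqueue [none], visited so far: [18, 6, 33, 15, 32]
  queue [45, 9] -> pop 45, enqueue [41], visited so far: [18, 6, 33, 15, 32, 45]
  queue [9, 41] -> pop 9, enqueue [none], visited so far: [18, 6, 33, 15, 32, 45, 9]
  queue [41] -> pop 41, enqueue [none], visited so far: [18, 6, 33, 15, 32, 45, 9, 41]
Result: [18, 6, 33, 15, 32, 45, 9, 41]


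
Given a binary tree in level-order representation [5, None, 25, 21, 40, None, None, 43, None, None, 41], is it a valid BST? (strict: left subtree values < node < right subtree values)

Level-order array: [5, None, 25, 21, 40, None, None, 43, None, None, 41]
Validate using subtree bounds (lo, hi): at each node, require lo < value < hi,
then recurse left with hi=value and right with lo=value.
Preorder trace (stopping at first violation):
  at node 5 with bounds (-inf, +inf): OK
  at node 25 with bounds (5, +inf): OK
  at node 21 with bounds (5, 25): OK
  at node 40 with bounds (25, +inf): OK
  at node 43 with bounds (25, 40): VIOLATION
Node 43 violates its bound: not (25 < 43 < 40).
Result: Not a valid BST


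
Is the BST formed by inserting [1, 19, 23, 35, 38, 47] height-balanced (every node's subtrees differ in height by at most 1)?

Tree (level-order array): [1, None, 19, None, 23, None, 35, None, 38, None, 47]
Definition: a tree is height-balanced if, at every node, |h(left) - h(right)| <= 1 (empty subtree has height -1).
Bottom-up per-node check:
  node 47: h_left=-1, h_right=-1, diff=0 [OK], height=0
  node 38: h_left=-1, h_right=0, diff=1 [OK], height=1
  node 35: h_left=-1, h_right=1, diff=2 [FAIL (|-1-1|=2 > 1)], height=2
  node 23: h_left=-1, h_right=2, diff=3 [FAIL (|-1-2|=3 > 1)], height=3
  node 19: h_left=-1, h_right=3, diff=4 [FAIL (|-1-3|=4 > 1)], height=4
  node 1: h_left=-1, h_right=4, diff=5 [FAIL (|-1-4|=5 > 1)], height=5
Node 35 violates the condition: |-1 - 1| = 2 > 1.
Result: Not balanced


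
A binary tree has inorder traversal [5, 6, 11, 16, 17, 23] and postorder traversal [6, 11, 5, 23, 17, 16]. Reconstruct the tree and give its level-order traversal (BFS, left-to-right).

Inorder:   [5, 6, 11, 16, 17, 23]
Postorder: [6, 11, 5, 23, 17, 16]
Algorithm: postorder visits root last, so walk postorder right-to-left;
each value is the root of the current inorder slice — split it at that
value, recurse on the right subtree first, then the left.
Recursive splits:
  root=16; inorder splits into left=[5, 6, 11], right=[17, 23]
  root=17; inorder splits into left=[], right=[23]
  root=23; inorder splits into left=[], right=[]
  root=5; inorder splits into left=[], right=[6, 11]
  root=11; inorder splits into left=[6], right=[]
  root=6; inorder splits into left=[], right=[]
Reconstructed level-order: [16, 5, 17, 11, 23, 6]


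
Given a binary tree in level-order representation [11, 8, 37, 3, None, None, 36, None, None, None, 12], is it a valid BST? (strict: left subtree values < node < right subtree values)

Level-order array: [11, 8, 37, 3, None, None, 36, None, None, None, 12]
Validate using subtree bounds (lo, hi): at each node, require lo < value < hi,
then recurse left with hi=value and right with lo=value.
Preorder trace (stopping at first violation):
  at node 11 with bounds (-inf, +inf): OK
  at node 8 with bounds (-inf, 11): OK
  at node 3 with bounds (-inf, 8): OK
  at node 37 with bounds (11, +inf): OK
  at node 36 with bounds (37, +inf): VIOLATION
Node 36 violates its bound: not (37 < 36 < +inf).
Result: Not a valid BST


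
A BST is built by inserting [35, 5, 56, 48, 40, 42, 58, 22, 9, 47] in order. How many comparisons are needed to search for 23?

Search path for 23: 35 -> 5 -> 22
Found: False
Comparisons: 3


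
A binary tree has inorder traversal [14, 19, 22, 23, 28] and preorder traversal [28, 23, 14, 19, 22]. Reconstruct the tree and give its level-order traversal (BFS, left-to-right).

Inorder:  [14, 19, 22, 23, 28]
Preorder: [28, 23, 14, 19, 22]
Algorithm: preorder visits root first, so consume preorder in order;
for each root, split the current inorder slice at that value into
left-subtree inorder and right-subtree inorder, then recurse.
Recursive splits:
  root=28; inorder splits into left=[14, 19, 22, 23], right=[]
  root=23; inorder splits into left=[14, 19, 22], right=[]
  root=14; inorder splits into left=[], right=[19, 22]
  root=19; inorder splits into left=[], right=[22]
  root=22; inorder splits into left=[], right=[]
Reconstructed level-order: [28, 23, 14, 19, 22]


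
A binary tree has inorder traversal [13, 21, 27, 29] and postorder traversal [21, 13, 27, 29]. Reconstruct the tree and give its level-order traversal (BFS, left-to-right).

Inorder:   [13, 21, 27, 29]
Postorder: [21, 13, 27, 29]
Algorithm: postorder visits root last, so walk postorder right-to-left;
each value is the root of the current inorder slice — split it at that
value, recurse on the right subtree first, then the left.
Recursive splits:
  root=29; inorder splits into left=[13, 21, 27], right=[]
  root=27; inorder splits into left=[13, 21], right=[]
  root=13; inorder splits into left=[], right=[21]
  root=21; inorder splits into left=[], right=[]
Reconstructed level-order: [29, 27, 13, 21]


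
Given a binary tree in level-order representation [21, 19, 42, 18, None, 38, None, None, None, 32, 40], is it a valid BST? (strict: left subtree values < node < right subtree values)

Level-order array: [21, 19, 42, 18, None, 38, None, None, None, 32, 40]
Validate using subtree bounds (lo, hi): at each node, require lo < value < hi,
then recurse left with hi=value and right with lo=value.
Preorder trace (stopping at first violation):
  at node 21 with bounds (-inf, +inf): OK
  at node 19 with bounds (-inf, 21): OK
  at node 18 with bounds (-inf, 19): OK
  at node 42 with bounds (21, +inf): OK
  at node 38 with bounds (21, 42): OK
  at node 32 with bounds (21, 38): OK
  at node 40 with bounds (38, 42): OK
No violation found at any node.
Result: Valid BST


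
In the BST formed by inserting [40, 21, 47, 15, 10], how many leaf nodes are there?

Tree built from: [40, 21, 47, 15, 10]
Tree (level-order array): [40, 21, 47, 15, None, None, None, 10]
Rule: A leaf has 0 children.
Per-node child counts:
  node 40: 2 child(ren)
  node 21: 1 child(ren)
  node 15: 1 child(ren)
  node 10: 0 child(ren)
  node 47: 0 child(ren)
Matching nodes: [10, 47]
Count of leaf nodes: 2


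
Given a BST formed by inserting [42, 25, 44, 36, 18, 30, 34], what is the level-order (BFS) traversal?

Tree insertion order: [42, 25, 44, 36, 18, 30, 34]
Tree (level-order array): [42, 25, 44, 18, 36, None, None, None, None, 30, None, None, 34]
BFS from the root, enqueuing left then right child of each popped node:
  queue [42] -> pop 42, enqueue [25, 44], visited so far: [42]
  queue [25, 44] -> pop 25, enqueue [18, 36], visited so far: [42, 25]
  queue [44, 18, 36] -> pop 44, enqueue [none], visited so far: [42, 25, 44]
  queue [18, 36] -> pop 18, enqueue [none], visited so far: [42, 25, 44, 18]
  queue [36] -> pop 36, enqueue [30], visited so far: [42, 25, 44, 18, 36]
  queue [30] -> pop 30, enqueue [34], visited so far: [42, 25, 44, 18, 36, 30]
  queue [34] -> pop 34, enqueue [none], visited so far: [42, 25, 44, 18, 36, 30, 34]
Result: [42, 25, 44, 18, 36, 30, 34]


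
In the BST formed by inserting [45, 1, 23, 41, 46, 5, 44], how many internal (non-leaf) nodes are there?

Tree built from: [45, 1, 23, 41, 46, 5, 44]
Tree (level-order array): [45, 1, 46, None, 23, None, None, 5, 41, None, None, None, 44]
Rule: An internal node has at least one child.
Per-node child counts:
  node 45: 2 child(ren)
  node 1: 1 child(ren)
  node 23: 2 child(ren)
  node 5: 0 child(ren)
  node 41: 1 child(ren)
  node 44: 0 child(ren)
  node 46: 0 child(ren)
Matching nodes: [45, 1, 23, 41]
Count of internal (non-leaf) nodes: 4


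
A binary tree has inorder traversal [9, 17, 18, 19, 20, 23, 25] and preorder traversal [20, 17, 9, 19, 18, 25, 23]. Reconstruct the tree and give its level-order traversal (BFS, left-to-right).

Inorder:  [9, 17, 18, 19, 20, 23, 25]
Preorder: [20, 17, 9, 19, 18, 25, 23]
Algorithm: preorder visits root first, so consume preorder in order;
for each root, split the current inorder slice at that value into
left-subtree inorder and right-subtree inorder, then recurse.
Recursive splits:
  root=20; inorder splits into left=[9, 17, 18, 19], right=[23, 25]
  root=17; inorder splits into left=[9], right=[18, 19]
  root=9; inorder splits into left=[], right=[]
  root=19; inorder splits into left=[18], right=[]
  root=18; inorder splits into left=[], right=[]
  root=25; inorder splits into left=[23], right=[]
  root=23; inorder splits into left=[], right=[]
Reconstructed level-order: [20, 17, 25, 9, 19, 23, 18]


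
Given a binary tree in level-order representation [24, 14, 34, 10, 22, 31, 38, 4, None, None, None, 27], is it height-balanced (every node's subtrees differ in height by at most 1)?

Tree (level-order array): [24, 14, 34, 10, 22, 31, 38, 4, None, None, None, 27]
Definition: a tree is height-balanced if, at every node, |h(left) - h(right)| <= 1 (empty subtree has height -1).
Bottom-up per-node check:
  node 4: h_left=-1, h_right=-1, diff=0 [OK], height=0
  node 10: h_left=0, h_right=-1, diff=1 [OK], height=1
  node 22: h_left=-1, h_right=-1, diff=0 [OK], height=0
  node 14: h_left=1, h_right=0, diff=1 [OK], height=2
  node 27: h_left=-1, h_right=-1, diff=0 [OK], height=0
  node 31: h_left=0, h_right=-1, diff=1 [OK], height=1
  node 38: h_left=-1, h_right=-1, diff=0 [OK], height=0
  node 34: h_left=1, h_right=0, diff=1 [OK], height=2
  node 24: h_left=2, h_right=2, diff=0 [OK], height=3
All nodes satisfy the balance condition.
Result: Balanced


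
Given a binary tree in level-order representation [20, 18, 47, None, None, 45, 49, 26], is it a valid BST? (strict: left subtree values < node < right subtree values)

Level-order array: [20, 18, 47, None, None, 45, 49, 26]
Validate using subtree bounds (lo, hi): at each node, require lo < value < hi,
then recurse left with hi=value and right with lo=value.
Preorder trace (stopping at first violation):
  at node 20 with bounds (-inf, +inf): OK
  at node 18 with bounds (-inf, 20): OK
  at node 47 with bounds (20, +inf): OK
  at node 45 with bounds (20, 47): OK
  at node 26 with bounds (20, 45): OK
  at node 49 with bounds (47, +inf): OK
No violation found at any node.
Result: Valid BST


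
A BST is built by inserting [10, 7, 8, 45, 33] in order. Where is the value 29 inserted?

Starting tree (level order): [10, 7, 45, None, 8, 33]
Insertion path: 10 -> 45 -> 33
Result: insert 29 as left child of 33
Final tree (level order): [10, 7, 45, None, 8, 33, None, None, None, 29]


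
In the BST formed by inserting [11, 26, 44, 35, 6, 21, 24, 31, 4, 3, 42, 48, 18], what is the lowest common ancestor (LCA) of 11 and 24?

Tree insertion order: [11, 26, 44, 35, 6, 21, 24, 31, 4, 3, 42, 48, 18]
Tree (level-order array): [11, 6, 26, 4, None, 21, 44, 3, None, 18, 24, 35, 48, None, None, None, None, None, None, 31, 42]
In a BST, the LCA of p=11, q=24 is the first node v on the
root-to-leaf path with p <= v <= q (go left if both < v, right if both > v).
Walk from root:
  at 11: 11 <= 11 <= 24, this is the LCA
LCA = 11


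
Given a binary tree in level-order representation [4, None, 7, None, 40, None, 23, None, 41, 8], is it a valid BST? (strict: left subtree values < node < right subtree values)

Level-order array: [4, None, 7, None, 40, None, 23, None, 41, 8]
Validate using subtree bounds (lo, hi): at each node, require lo < value < hi,
then recurse left with hi=value and right with lo=value.
Preorder trace (stopping at first violation):
  at node 4 with bounds (-inf, +inf): OK
  at node 7 with bounds (4, +inf): OK
  at node 40 with bounds (7, +inf): OK
  at node 23 with bounds (40, +inf): VIOLATION
Node 23 violates its bound: not (40 < 23 < +inf).
Result: Not a valid BST


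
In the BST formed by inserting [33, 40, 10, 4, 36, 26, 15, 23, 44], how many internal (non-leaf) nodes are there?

Tree built from: [33, 40, 10, 4, 36, 26, 15, 23, 44]
Tree (level-order array): [33, 10, 40, 4, 26, 36, 44, None, None, 15, None, None, None, None, None, None, 23]
Rule: An internal node has at least one child.
Per-node child counts:
  node 33: 2 child(ren)
  node 10: 2 child(ren)
  node 4: 0 child(ren)
  node 26: 1 child(ren)
  node 15: 1 child(ren)
  node 23: 0 child(ren)
  node 40: 2 child(ren)
  node 36: 0 child(ren)
  node 44: 0 child(ren)
Matching nodes: [33, 10, 26, 15, 40]
Count of internal (non-leaf) nodes: 5


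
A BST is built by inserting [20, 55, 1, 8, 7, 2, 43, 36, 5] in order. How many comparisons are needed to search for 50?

Search path for 50: 20 -> 55 -> 43
Found: False
Comparisons: 3


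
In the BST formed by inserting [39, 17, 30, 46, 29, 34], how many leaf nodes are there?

Tree built from: [39, 17, 30, 46, 29, 34]
Tree (level-order array): [39, 17, 46, None, 30, None, None, 29, 34]
Rule: A leaf has 0 children.
Per-node child counts:
  node 39: 2 child(ren)
  node 17: 1 child(ren)
  node 30: 2 child(ren)
  node 29: 0 child(ren)
  node 34: 0 child(ren)
  node 46: 0 child(ren)
Matching nodes: [29, 34, 46]
Count of leaf nodes: 3


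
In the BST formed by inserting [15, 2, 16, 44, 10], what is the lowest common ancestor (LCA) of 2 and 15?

Tree insertion order: [15, 2, 16, 44, 10]
Tree (level-order array): [15, 2, 16, None, 10, None, 44]
In a BST, the LCA of p=2, q=15 is the first node v on the
root-to-leaf path with p <= v <= q (go left if both < v, right if both > v).
Walk from root:
  at 15: 2 <= 15 <= 15, this is the LCA
LCA = 15


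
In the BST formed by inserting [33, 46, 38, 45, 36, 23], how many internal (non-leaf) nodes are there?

Tree built from: [33, 46, 38, 45, 36, 23]
Tree (level-order array): [33, 23, 46, None, None, 38, None, 36, 45]
Rule: An internal node has at least one child.
Per-node child counts:
  node 33: 2 child(ren)
  node 23: 0 child(ren)
  node 46: 1 child(ren)
  node 38: 2 child(ren)
  node 36: 0 child(ren)
  node 45: 0 child(ren)
Matching nodes: [33, 46, 38]
Count of internal (non-leaf) nodes: 3


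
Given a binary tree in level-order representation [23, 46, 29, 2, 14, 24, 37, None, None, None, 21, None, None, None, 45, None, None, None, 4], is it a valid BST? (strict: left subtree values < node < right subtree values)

Level-order array: [23, 46, 29, 2, 14, 24, 37, None, None, None, 21, None, None, None, 45, None, None, None, 4]
Validate using subtree bounds (lo, hi): at each node, require lo < value < hi,
then recurse left with hi=value and right with lo=value.
Preorder trace (stopping at first violation):
  at node 23 with bounds (-inf, +inf): OK
  at node 46 with bounds (-inf, 23): VIOLATION
Node 46 violates its bound: not (-inf < 46 < 23).
Result: Not a valid BST


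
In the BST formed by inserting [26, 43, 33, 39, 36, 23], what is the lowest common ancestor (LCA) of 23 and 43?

Tree insertion order: [26, 43, 33, 39, 36, 23]
Tree (level-order array): [26, 23, 43, None, None, 33, None, None, 39, 36]
In a BST, the LCA of p=23, q=43 is the first node v on the
root-to-leaf path with p <= v <= q (go left if both < v, right if both > v).
Walk from root:
  at 26: 23 <= 26 <= 43, this is the LCA
LCA = 26


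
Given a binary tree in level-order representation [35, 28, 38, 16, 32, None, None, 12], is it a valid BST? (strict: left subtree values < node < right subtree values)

Level-order array: [35, 28, 38, 16, 32, None, None, 12]
Validate using subtree bounds (lo, hi): at each node, require lo < value < hi,
then recurse left with hi=value and right with lo=value.
Preorder trace (stopping at first violation):
  at node 35 with bounds (-inf, +inf): OK
  at node 28 with bounds (-inf, 35): OK
  at node 16 with bounds (-inf, 28): OK
  at node 12 with bounds (-inf, 16): OK
  at node 32 with bounds (28, 35): OK
  at node 38 with bounds (35, +inf): OK
No violation found at any node.
Result: Valid BST


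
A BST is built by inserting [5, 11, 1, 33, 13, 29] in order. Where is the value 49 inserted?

Starting tree (level order): [5, 1, 11, None, None, None, 33, 13, None, None, 29]
Insertion path: 5 -> 11 -> 33
Result: insert 49 as right child of 33
Final tree (level order): [5, 1, 11, None, None, None, 33, 13, 49, None, 29]


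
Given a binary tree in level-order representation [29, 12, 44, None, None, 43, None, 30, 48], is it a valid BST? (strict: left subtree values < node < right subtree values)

Level-order array: [29, 12, 44, None, None, 43, None, 30, 48]
Validate using subtree bounds (lo, hi): at each node, require lo < value < hi,
then recurse left with hi=value and right with lo=value.
Preorder trace (stopping at first violation):
  at node 29 with bounds (-inf, +inf): OK
  at node 12 with bounds (-inf, 29): OK
  at node 44 with bounds (29, +inf): OK
  at node 43 with bounds (29, 44): OK
  at node 30 with bounds (29, 43): OK
  at node 48 with bounds (43, 44): VIOLATION
Node 48 violates its bound: not (43 < 48 < 44).
Result: Not a valid BST


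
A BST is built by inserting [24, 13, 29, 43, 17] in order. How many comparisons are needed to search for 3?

Search path for 3: 24 -> 13
Found: False
Comparisons: 2


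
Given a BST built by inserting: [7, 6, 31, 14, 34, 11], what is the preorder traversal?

Tree insertion order: [7, 6, 31, 14, 34, 11]
Tree (level-order array): [7, 6, 31, None, None, 14, 34, 11]
Preorder traversal: [7, 6, 31, 14, 11, 34]


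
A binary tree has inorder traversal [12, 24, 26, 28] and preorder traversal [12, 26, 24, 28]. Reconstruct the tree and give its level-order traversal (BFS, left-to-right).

Inorder:  [12, 24, 26, 28]
Preorder: [12, 26, 24, 28]
Algorithm: preorder visits root first, so consume preorder in order;
for each root, split the current inorder slice at that value into
left-subtree inorder and right-subtree inorder, then recurse.
Recursive splits:
  root=12; inorder splits into left=[], right=[24, 26, 28]
  root=26; inorder splits into left=[24], right=[28]
  root=24; inorder splits into left=[], right=[]
  root=28; inorder splits into left=[], right=[]
Reconstructed level-order: [12, 26, 24, 28]


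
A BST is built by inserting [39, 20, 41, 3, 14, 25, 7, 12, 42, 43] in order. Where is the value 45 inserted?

Starting tree (level order): [39, 20, 41, 3, 25, None, 42, None, 14, None, None, None, 43, 7, None, None, None, None, 12]
Insertion path: 39 -> 41 -> 42 -> 43
Result: insert 45 as right child of 43
Final tree (level order): [39, 20, 41, 3, 25, None, 42, None, 14, None, None, None, 43, 7, None, None, 45, None, 12]


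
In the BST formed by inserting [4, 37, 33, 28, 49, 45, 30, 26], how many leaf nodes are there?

Tree built from: [4, 37, 33, 28, 49, 45, 30, 26]
Tree (level-order array): [4, None, 37, 33, 49, 28, None, 45, None, 26, 30]
Rule: A leaf has 0 children.
Per-node child counts:
  node 4: 1 child(ren)
  node 37: 2 child(ren)
  node 33: 1 child(ren)
  node 28: 2 child(ren)
  node 26: 0 child(ren)
  node 30: 0 child(ren)
  node 49: 1 child(ren)
  node 45: 0 child(ren)
Matching nodes: [26, 30, 45]
Count of leaf nodes: 3


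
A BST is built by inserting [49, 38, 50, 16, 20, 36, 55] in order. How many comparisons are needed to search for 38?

Search path for 38: 49 -> 38
Found: True
Comparisons: 2


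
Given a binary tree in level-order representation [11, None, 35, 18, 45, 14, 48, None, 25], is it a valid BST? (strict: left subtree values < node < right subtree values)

Level-order array: [11, None, 35, 18, 45, 14, 48, None, 25]
Validate using subtree bounds (lo, hi): at each node, require lo < value < hi,
then recurse left with hi=value and right with lo=value.
Preorder trace (stopping at first violation):
  at node 11 with bounds (-inf, +inf): OK
  at node 35 with bounds (11, +inf): OK
  at node 18 with bounds (11, 35): OK
  at node 14 with bounds (11, 18): OK
  at node 48 with bounds (18, 35): VIOLATION
Node 48 violates its bound: not (18 < 48 < 35).
Result: Not a valid BST


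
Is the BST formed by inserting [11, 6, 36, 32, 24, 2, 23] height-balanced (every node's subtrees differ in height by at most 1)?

Tree (level-order array): [11, 6, 36, 2, None, 32, None, None, None, 24, None, 23]
Definition: a tree is height-balanced if, at every node, |h(left) - h(right)| <= 1 (empty subtree has height -1).
Bottom-up per-node check:
  node 2: h_left=-1, h_right=-1, diff=0 [OK], height=0
  node 6: h_left=0, h_right=-1, diff=1 [OK], height=1
  node 23: h_left=-1, h_right=-1, diff=0 [OK], height=0
  node 24: h_left=0, h_right=-1, diff=1 [OK], height=1
  node 32: h_left=1, h_right=-1, diff=2 [FAIL (|1--1|=2 > 1)], height=2
  node 36: h_left=2, h_right=-1, diff=3 [FAIL (|2--1|=3 > 1)], height=3
  node 11: h_left=1, h_right=3, diff=2 [FAIL (|1-3|=2 > 1)], height=4
Node 32 violates the condition: |1 - -1| = 2 > 1.
Result: Not balanced


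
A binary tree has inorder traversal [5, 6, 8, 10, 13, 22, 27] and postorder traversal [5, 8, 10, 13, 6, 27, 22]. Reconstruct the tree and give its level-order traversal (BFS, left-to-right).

Inorder:   [5, 6, 8, 10, 13, 22, 27]
Postorder: [5, 8, 10, 13, 6, 27, 22]
Algorithm: postorder visits root last, so walk postorder right-to-left;
each value is the root of the current inorder slice — split it at that
value, recurse on the right subtree first, then the left.
Recursive splits:
  root=22; inorder splits into left=[5, 6, 8, 10, 13], right=[27]
  root=27; inorder splits into left=[], right=[]
  root=6; inorder splits into left=[5], right=[8, 10, 13]
  root=13; inorder splits into left=[8, 10], right=[]
  root=10; inorder splits into left=[8], right=[]
  root=8; inorder splits into left=[], right=[]
  root=5; inorder splits into left=[], right=[]
Reconstructed level-order: [22, 6, 27, 5, 13, 10, 8]


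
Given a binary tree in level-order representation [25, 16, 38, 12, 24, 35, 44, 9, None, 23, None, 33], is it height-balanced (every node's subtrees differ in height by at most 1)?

Tree (level-order array): [25, 16, 38, 12, 24, 35, 44, 9, None, 23, None, 33]
Definition: a tree is height-balanced if, at every node, |h(left) - h(right)| <= 1 (empty subtree has height -1).
Bottom-up per-node check:
  node 9: h_left=-1, h_right=-1, diff=0 [OK], height=0
  node 12: h_left=0, h_right=-1, diff=1 [OK], height=1
  node 23: h_left=-1, h_right=-1, diff=0 [OK], height=0
  node 24: h_left=0, h_right=-1, diff=1 [OK], height=1
  node 16: h_left=1, h_right=1, diff=0 [OK], height=2
  node 33: h_left=-1, h_right=-1, diff=0 [OK], height=0
  node 35: h_left=0, h_right=-1, diff=1 [OK], height=1
  node 44: h_left=-1, h_right=-1, diff=0 [OK], height=0
  node 38: h_left=1, h_right=0, diff=1 [OK], height=2
  node 25: h_left=2, h_right=2, diff=0 [OK], height=3
All nodes satisfy the balance condition.
Result: Balanced


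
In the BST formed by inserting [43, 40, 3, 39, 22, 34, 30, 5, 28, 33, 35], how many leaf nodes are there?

Tree built from: [43, 40, 3, 39, 22, 34, 30, 5, 28, 33, 35]
Tree (level-order array): [43, 40, None, 3, None, None, 39, 22, None, 5, 34, None, None, 30, 35, 28, 33]
Rule: A leaf has 0 children.
Per-node child counts:
  node 43: 1 child(ren)
  node 40: 1 child(ren)
  node 3: 1 child(ren)
  node 39: 1 child(ren)
  node 22: 2 child(ren)
  node 5: 0 child(ren)
  node 34: 2 child(ren)
  node 30: 2 child(ren)
  node 28: 0 child(ren)
  node 33: 0 child(ren)
  node 35: 0 child(ren)
Matching nodes: [5, 28, 33, 35]
Count of leaf nodes: 4


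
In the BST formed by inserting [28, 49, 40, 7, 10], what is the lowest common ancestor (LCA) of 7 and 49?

Tree insertion order: [28, 49, 40, 7, 10]
Tree (level-order array): [28, 7, 49, None, 10, 40]
In a BST, the LCA of p=7, q=49 is the first node v on the
root-to-leaf path with p <= v <= q (go left if both < v, right if both > v).
Walk from root:
  at 28: 7 <= 28 <= 49, this is the LCA
LCA = 28


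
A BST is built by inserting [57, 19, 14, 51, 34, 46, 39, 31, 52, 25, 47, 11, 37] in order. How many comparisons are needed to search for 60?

Search path for 60: 57
Found: False
Comparisons: 1


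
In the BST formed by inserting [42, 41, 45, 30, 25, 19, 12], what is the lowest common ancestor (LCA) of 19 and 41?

Tree insertion order: [42, 41, 45, 30, 25, 19, 12]
Tree (level-order array): [42, 41, 45, 30, None, None, None, 25, None, 19, None, 12]
In a BST, the LCA of p=19, q=41 is the first node v on the
root-to-leaf path with p <= v <= q (go left if both < v, right if both > v).
Walk from root:
  at 42: both 19 and 41 < 42, go left
  at 41: 19 <= 41 <= 41, this is the LCA
LCA = 41


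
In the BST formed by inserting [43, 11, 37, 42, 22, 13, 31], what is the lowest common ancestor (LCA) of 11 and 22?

Tree insertion order: [43, 11, 37, 42, 22, 13, 31]
Tree (level-order array): [43, 11, None, None, 37, 22, 42, 13, 31]
In a BST, the LCA of p=11, q=22 is the first node v on the
root-to-leaf path with p <= v <= q (go left if both < v, right if both > v).
Walk from root:
  at 43: both 11 and 22 < 43, go left
  at 11: 11 <= 11 <= 22, this is the LCA
LCA = 11


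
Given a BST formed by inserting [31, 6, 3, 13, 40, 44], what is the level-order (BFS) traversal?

Tree insertion order: [31, 6, 3, 13, 40, 44]
Tree (level-order array): [31, 6, 40, 3, 13, None, 44]
BFS from the root, enqueuing left then right child of each popped node:
  queue [31] -> pop 31, enqueue [6, 40], visited so far: [31]
  queue [6, 40] -> pop 6, enqueue [3, 13], visited so far: [31, 6]
  queue [40, 3, 13] -> pop 40, enqueue [44], visited so far: [31, 6, 40]
  queue [3, 13, 44] -> pop 3, enqueue [none], visited so far: [31, 6, 40, 3]
  queue [13, 44] -> pop 13, enqueue [none], visited so far: [31, 6, 40, 3, 13]
  queue [44] -> pop 44, enqueue [none], visited so far: [31, 6, 40, 3, 13, 44]
Result: [31, 6, 40, 3, 13, 44]


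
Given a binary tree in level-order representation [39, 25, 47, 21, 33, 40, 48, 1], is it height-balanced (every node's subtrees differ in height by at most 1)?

Tree (level-order array): [39, 25, 47, 21, 33, 40, 48, 1]
Definition: a tree is height-balanced if, at every node, |h(left) - h(right)| <= 1 (empty subtree has height -1).
Bottom-up per-node check:
  node 1: h_left=-1, h_right=-1, diff=0 [OK], height=0
  node 21: h_left=0, h_right=-1, diff=1 [OK], height=1
  node 33: h_left=-1, h_right=-1, diff=0 [OK], height=0
  node 25: h_left=1, h_right=0, diff=1 [OK], height=2
  node 40: h_left=-1, h_right=-1, diff=0 [OK], height=0
  node 48: h_left=-1, h_right=-1, diff=0 [OK], height=0
  node 47: h_left=0, h_right=0, diff=0 [OK], height=1
  node 39: h_left=2, h_right=1, diff=1 [OK], height=3
All nodes satisfy the balance condition.
Result: Balanced


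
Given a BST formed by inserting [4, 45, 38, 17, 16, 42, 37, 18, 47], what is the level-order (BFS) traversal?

Tree insertion order: [4, 45, 38, 17, 16, 42, 37, 18, 47]
Tree (level-order array): [4, None, 45, 38, 47, 17, 42, None, None, 16, 37, None, None, None, None, 18]
BFS from the root, enqueuing left then right child of each popped node:
  queue [4] -> pop 4, enqueue [45], visited so far: [4]
  queue [45] -> pop 45, enqueue [38, 47], visited so far: [4, 45]
  queue [38, 47] -> pop 38, enqueue [17, 42], visited so far: [4, 45, 38]
  queue [47, 17, 42] -> pop 47, enqueue [none], visited so far: [4, 45, 38, 47]
  queue [17, 42] -> pop 17, enqueue [16, 37], visited so far: [4, 45, 38, 47, 17]
  queue [42, 16, 37] -> pop 42, enqueue [none], visited so far: [4, 45, 38, 47, 17, 42]
  queue [16, 37] -> pop 16, enqueue [none], visited so far: [4, 45, 38, 47, 17, 42, 16]
  queue [37] -> pop 37, enqueue [18], visited so far: [4, 45, 38, 47, 17, 42, 16, 37]
  queue [18] -> pop 18, enqueue [none], visited so far: [4, 45, 38, 47, 17, 42, 16, 37, 18]
Result: [4, 45, 38, 47, 17, 42, 16, 37, 18]


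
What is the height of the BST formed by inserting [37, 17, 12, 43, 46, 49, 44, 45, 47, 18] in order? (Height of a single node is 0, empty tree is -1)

Insertion order: [37, 17, 12, 43, 46, 49, 44, 45, 47, 18]
Tree (level-order array): [37, 17, 43, 12, 18, None, 46, None, None, None, None, 44, 49, None, 45, 47]
Compute height bottom-up (empty subtree = -1):
  height(12) = 1 + max(-1, -1) = 0
  height(18) = 1 + max(-1, -1) = 0
  height(17) = 1 + max(0, 0) = 1
  height(45) = 1 + max(-1, -1) = 0
  height(44) = 1 + max(-1, 0) = 1
  height(47) = 1 + max(-1, -1) = 0
  height(49) = 1 + max(0, -1) = 1
  height(46) = 1 + max(1, 1) = 2
  height(43) = 1 + max(-1, 2) = 3
  height(37) = 1 + max(1, 3) = 4
Height = 4


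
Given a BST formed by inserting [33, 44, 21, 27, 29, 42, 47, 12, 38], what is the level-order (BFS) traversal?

Tree insertion order: [33, 44, 21, 27, 29, 42, 47, 12, 38]
Tree (level-order array): [33, 21, 44, 12, 27, 42, 47, None, None, None, 29, 38]
BFS from the root, enqueuing left then right child of each popped node:
  queue [33] -> pop 33, enqueue [21, 44], visited so far: [33]
  queue [21, 44] -> pop 21, enqueue [12, 27], visited so far: [33, 21]
  queue [44, 12, 27] -> pop 44, enqueue [42, 47], visited so far: [33, 21, 44]
  queue [12, 27, 42, 47] -> pop 12, enqueue [none], visited so far: [33, 21, 44, 12]
  queue [27, 42, 47] -> pop 27, enqueue [29], visited so far: [33, 21, 44, 12, 27]
  queue [42, 47, 29] -> pop 42, enqueue [38], visited so far: [33, 21, 44, 12, 27, 42]
  queue [47, 29, 38] -> pop 47, enqueue [none], visited so far: [33, 21, 44, 12, 27, 42, 47]
  queue [29, 38] -> pop 29, enqueue [none], visited so far: [33, 21, 44, 12, 27, 42, 47, 29]
  queue [38] -> pop 38, enqueue [none], visited so far: [33, 21, 44, 12, 27, 42, 47, 29, 38]
Result: [33, 21, 44, 12, 27, 42, 47, 29, 38]


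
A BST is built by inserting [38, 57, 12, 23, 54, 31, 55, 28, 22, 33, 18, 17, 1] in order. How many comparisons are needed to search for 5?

Search path for 5: 38 -> 12 -> 1
Found: False
Comparisons: 3


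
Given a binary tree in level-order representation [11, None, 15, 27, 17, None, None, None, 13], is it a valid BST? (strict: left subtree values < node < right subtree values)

Level-order array: [11, None, 15, 27, 17, None, None, None, 13]
Validate using subtree bounds (lo, hi): at each node, require lo < value < hi,
then recurse left with hi=value and right with lo=value.
Preorder trace (stopping at first violation):
  at node 11 with bounds (-inf, +inf): OK
  at node 15 with bounds (11, +inf): OK
  at node 27 with bounds (11, 15): VIOLATION
Node 27 violates its bound: not (11 < 27 < 15).
Result: Not a valid BST


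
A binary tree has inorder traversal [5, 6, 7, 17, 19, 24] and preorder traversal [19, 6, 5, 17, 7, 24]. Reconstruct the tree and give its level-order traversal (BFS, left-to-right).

Inorder:  [5, 6, 7, 17, 19, 24]
Preorder: [19, 6, 5, 17, 7, 24]
Algorithm: preorder visits root first, so consume preorder in order;
for each root, split the current inorder slice at that value into
left-subtree inorder and right-subtree inorder, then recurse.
Recursive splits:
  root=19; inorder splits into left=[5, 6, 7, 17], right=[24]
  root=6; inorder splits into left=[5], right=[7, 17]
  root=5; inorder splits into left=[], right=[]
  root=17; inorder splits into left=[7], right=[]
  root=7; inorder splits into left=[], right=[]
  root=24; inorder splits into left=[], right=[]
Reconstructed level-order: [19, 6, 24, 5, 17, 7]


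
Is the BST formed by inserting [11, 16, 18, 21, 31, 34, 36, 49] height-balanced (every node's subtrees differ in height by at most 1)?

Tree (level-order array): [11, None, 16, None, 18, None, 21, None, 31, None, 34, None, 36, None, 49]
Definition: a tree is height-balanced if, at every node, |h(left) - h(right)| <= 1 (empty subtree has height -1).
Bottom-up per-node check:
  node 49: h_left=-1, h_right=-1, diff=0 [OK], height=0
  node 36: h_left=-1, h_right=0, diff=1 [OK], height=1
  node 34: h_left=-1, h_right=1, diff=2 [FAIL (|-1-1|=2 > 1)], height=2
  node 31: h_left=-1, h_right=2, diff=3 [FAIL (|-1-2|=3 > 1)], height=3
  node 21: h_left=-1, h_right=3, diff=4 [FAIL (|-1-3|=4 > 1)], height=4
  node 18: h_left=-1, h_right=4, diff=5 [FAIL (|-1-4|=5 > 1)], height=5
  node 16: h_left=-1, h_right=5, diff=6 [FAIL (|-1-5|=6 > 1)], height=6
  node 11: h_left=-1, h_right=6, diff=7 [FAIL (|-1-6|=7 > 1)], height=7
Node 34 violates the condition: |-1 - 1| = 2 > 1.
Result: Not balanced


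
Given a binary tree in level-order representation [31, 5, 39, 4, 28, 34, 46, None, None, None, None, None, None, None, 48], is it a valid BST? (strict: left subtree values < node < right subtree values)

Level-order array: [31, 5, 39, 4, 28, 34, 46, None, None, None, None, None, None, None, 48]
Validate using subtree bounds (lo, hi): at each node, require lo < value < hi,
then recurse left with hi=value and right with lo=value.
Preorder trace (stopping at first violation):
  at node 31 with bounds (-inf, +inf): OK
  at node 5 with bounds (-inf, 31): OK
  at node 4 with bounds (-inf, 5): OK
  at node 28 with bounds (5, 31): OK
  at node 39 with bounds (31, +inf): OK
  at node 34 with bounds (31, 39): OK
  at node 46 with bounds (39, +inf): OK
  at node 48 with bounds (46, +inf): OK
No violation found at any node.
Result: Valid BST


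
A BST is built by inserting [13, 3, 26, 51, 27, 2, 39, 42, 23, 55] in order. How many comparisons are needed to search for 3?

Search path for 3: 13 -> 3
Found: True
Comparisons: 2


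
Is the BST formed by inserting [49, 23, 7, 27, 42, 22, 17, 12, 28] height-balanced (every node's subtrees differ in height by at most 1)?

Tree (level-order array): [49, 23, None, 7, 27, None, 22, None, 42, 17, None, 28, None, 12]
Definition: a tree is height-balanced if, at every node, |h(left) - h(right)| <= 1 (empty subtree has height -1).
Bottom-up per-node check:
  node 12: h_left=-1, h_right=-1, diff=0 [OK], height=0
  node 17: h_left=0, h_right=-1, diff=1 [OK], height=1
  node 22: h_left=1, h_right=-1, diff=2 [FAIL (|1--1|=2 > 1)], height=2
  node 7: h_left=-1, h_right=2, diff=3 [FAIL (|-1-2|=3 > 1)], height=3
  node 28: h_left=-1, h_right=-1, diff=0 [OK], height=0
  node 42: h_left=0, h_right=-1, diff=1 [OK], height=1
  node 27: h_left=-1, h_right=1, diff=2 [FAIL (|-1-1|=2 > 1)], height=2
  node 23: h_left=3, h_right=2, diff=1 [OK], height=4
  node 49: h_left=4, h_right=-1, diff=5 [FAIL (|4--1|=5 > 1)], height=5
Node 22 violates the condition: |1 - -1| = 2 > 1.
Result: Not balanced
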